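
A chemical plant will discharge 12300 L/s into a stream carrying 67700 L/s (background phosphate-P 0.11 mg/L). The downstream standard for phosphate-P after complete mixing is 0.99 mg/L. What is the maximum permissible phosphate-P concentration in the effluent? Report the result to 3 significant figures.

5.83 mg/L

At the limit, (Qr·Cr + Qe·Cₑ)/(Qr + Qe) = 0.99:
Cₑ = (80000·0.99 − 67700·0.1100) / 12300 = 5.834 mg/L.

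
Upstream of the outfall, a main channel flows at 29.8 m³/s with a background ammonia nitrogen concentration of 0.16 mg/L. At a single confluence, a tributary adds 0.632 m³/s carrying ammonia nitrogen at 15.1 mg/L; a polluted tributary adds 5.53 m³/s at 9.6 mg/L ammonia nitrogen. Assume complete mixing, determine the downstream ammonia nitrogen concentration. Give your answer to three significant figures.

1.87 mg/L

Mixed concentration C = ΣQC/ΣQ = (29.80·0.1600 + 0.6320·15.10 + 5.530·9.600) / 35.96 = 67.40/35.96 = 1.874 mg/L.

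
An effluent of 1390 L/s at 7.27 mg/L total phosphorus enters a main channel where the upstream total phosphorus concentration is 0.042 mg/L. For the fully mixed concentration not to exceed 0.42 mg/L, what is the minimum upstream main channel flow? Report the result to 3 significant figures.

Set C_mix = 0.42: (Q·0.04200 + 1390·7.270) / (Q + 1390) = 0.42
→ Q = 1390·(7.270 − 0.42)/(0.42 − 0.04200) = 25190 L/s.

25200 L/s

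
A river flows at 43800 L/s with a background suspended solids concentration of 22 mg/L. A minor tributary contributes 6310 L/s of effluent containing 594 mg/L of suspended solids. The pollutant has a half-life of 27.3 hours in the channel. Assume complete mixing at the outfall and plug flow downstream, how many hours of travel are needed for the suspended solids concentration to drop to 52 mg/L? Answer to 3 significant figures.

23.3 h

Mixed concentration C = ΣQC/ΣQ = (43800·22.00 + 6310·594.0) / 50110 = 4712000/50110 = 94.03 mg/L.
Half-life 27.3 h → k = ln 2 / 27.3 = 0.02539 h⁻¹ = 0.6094 d⁻¹.
94.03·exp(−k·t) = 52 → t = ln(94.03/52)/k = 83990 s = 23.33 h.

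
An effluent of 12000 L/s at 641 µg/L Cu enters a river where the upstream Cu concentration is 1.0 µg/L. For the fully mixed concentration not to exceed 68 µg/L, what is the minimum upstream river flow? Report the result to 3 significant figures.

103000 L/s

Set C_mix = 68: (Q·1.000 + 12000·641.0) / (Q + 12000) = 68
→ Q = 12000·(641.0 − 68)/(68 − 1.000) = 102600 L/s.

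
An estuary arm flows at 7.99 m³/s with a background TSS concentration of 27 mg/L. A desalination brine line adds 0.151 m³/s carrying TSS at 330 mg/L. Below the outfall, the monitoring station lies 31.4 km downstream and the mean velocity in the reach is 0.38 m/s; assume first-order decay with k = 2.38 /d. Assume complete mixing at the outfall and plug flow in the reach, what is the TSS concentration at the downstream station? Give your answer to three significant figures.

3.35 mg/L

Mass balance: C = (7.990·27.00 + 0.1510·330.0) / 8.141 = 265.6/8.141 = 32.62 mg/L.
Travel time t = 31.4·1000 / 0.38 = 82630 s = 22.95 h.
After decay, C = 32.62 × e^(−kt) = 32.62 × 0.1027 = 3.349 mg/L.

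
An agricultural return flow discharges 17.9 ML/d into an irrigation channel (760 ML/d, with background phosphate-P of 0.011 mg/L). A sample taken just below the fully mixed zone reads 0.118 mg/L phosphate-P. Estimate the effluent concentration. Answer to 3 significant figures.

4.66 mg/L

Mass balance: 760.0·0.01100 + 17.90·Cₑ = 777.9·0.1180
→ Cₑ = (777.9·0.1180 − 760.0·0.01100) / 17.90 = 4.661 mg/L.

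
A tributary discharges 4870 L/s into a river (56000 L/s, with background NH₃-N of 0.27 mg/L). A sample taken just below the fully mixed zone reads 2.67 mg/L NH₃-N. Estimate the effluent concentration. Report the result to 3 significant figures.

30.3 mg/L

Mass balance: 56000·0.2700 + 4870·Cₑ = 60870·2.670
→ Cₑ = (60870·2.670 − 56000·0.2700) / 4870 = 30.27 mg/L.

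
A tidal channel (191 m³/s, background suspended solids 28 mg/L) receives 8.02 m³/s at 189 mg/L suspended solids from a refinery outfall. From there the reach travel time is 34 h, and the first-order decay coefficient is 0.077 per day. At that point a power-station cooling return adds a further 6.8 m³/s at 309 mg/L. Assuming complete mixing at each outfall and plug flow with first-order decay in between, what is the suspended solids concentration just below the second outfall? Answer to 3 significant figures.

Mass balance: C = (191.0·28.00 + 8.020·189.0) / 199.0 = 6864/199.0 = 34.49 mg/L; combined flow 199.0 m³/s.
After decay, C = 34.49 × e^(−kt) = 34.49 × 0.8967 = 30.92 mg/L.
At the second outfall, C = (199.0·30.92 + 6.800·309.0) / (199.0 + 6.800) = 40.11 mg/L.

40.1 mg/L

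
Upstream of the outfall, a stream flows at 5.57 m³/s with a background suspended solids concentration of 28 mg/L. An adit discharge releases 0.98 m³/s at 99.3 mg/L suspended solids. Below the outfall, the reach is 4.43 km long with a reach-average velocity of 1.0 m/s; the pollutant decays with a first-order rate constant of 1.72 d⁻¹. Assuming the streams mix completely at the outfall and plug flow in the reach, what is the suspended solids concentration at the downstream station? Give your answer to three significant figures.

Mass balance: C = (5.570·28.00 + 0.9800·99.30) / 6.550 = 253.3/6.550 = 38.67 mg/L.
Travel time t = 4.43·1000 / 1.0 = 4430 s = 1.231 h.
First-order decay: C = 38.67·exp(−k·t) = 38.67·0.9156 = 35.40 mg/L.

35.4 mg/L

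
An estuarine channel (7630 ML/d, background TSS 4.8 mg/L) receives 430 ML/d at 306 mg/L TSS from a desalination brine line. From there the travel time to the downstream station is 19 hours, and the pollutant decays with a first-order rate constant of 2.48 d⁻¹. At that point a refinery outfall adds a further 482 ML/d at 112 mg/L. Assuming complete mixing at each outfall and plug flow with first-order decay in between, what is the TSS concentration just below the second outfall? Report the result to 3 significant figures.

Mixed concentration C = ΣQC/ΣQ = (7630·4.800 + 430.0·306.0) / 8060 = 168200/8060 = 20.87 mg/L; combined flow 8060 ML/d.
Decay over the reach: 20.87·exp(−kt) = 20.87·0.1404 = 2.930 mg/L.
At the second outfall, C = (8060·2.930 + 482.0·112.0) / (8060 + 482.0) = 9.084 mg/L.

9.08 mg/L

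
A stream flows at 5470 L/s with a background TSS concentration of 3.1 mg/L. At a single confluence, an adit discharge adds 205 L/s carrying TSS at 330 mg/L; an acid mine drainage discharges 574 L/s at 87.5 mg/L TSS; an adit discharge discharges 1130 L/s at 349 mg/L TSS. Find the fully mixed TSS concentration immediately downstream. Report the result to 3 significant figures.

Flow-weighted average: C = (5470·3.100 + 205.0·330.0 + 574.0·87.50 + 1130·349.0) / 7379 = 529200/7379 = 71.72 mg/L.

71.7 mg/L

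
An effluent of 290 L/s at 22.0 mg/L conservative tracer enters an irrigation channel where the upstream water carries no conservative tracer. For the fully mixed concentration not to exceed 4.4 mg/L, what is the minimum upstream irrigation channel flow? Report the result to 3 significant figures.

1160 L/s

Set C_mix = 4.4: (Q·0 + 290.0·22.00) / (Q + 290.0) = 4.4
→ Q = 290.0·(22.00 − 4.4)/(4.4 − 0) = 1160 L/s.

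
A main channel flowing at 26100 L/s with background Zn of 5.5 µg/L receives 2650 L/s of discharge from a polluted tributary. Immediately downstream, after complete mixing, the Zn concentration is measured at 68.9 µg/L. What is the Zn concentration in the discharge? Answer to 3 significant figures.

Mass balance: 26100·5.500 + 2650·Cₑ = 28750·68.90
→ Cₑ = (28750·68.90 − 26100·5.500) / 2650 = 693.3 µg/L.

693 µg/L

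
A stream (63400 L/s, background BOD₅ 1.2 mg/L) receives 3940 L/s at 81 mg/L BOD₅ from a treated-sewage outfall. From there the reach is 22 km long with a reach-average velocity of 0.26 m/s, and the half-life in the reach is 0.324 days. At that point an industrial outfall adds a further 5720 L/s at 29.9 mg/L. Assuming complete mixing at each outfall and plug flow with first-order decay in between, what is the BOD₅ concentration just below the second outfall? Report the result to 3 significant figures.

3.01 mg/L

Mass balance: C = (63400·1.200 + 3940·81.00) / 67340 = 395200/67340 = 5.869 mg/L; combined flow 67340 L/s.
Travel time t = 22·1000 / 0.26 = 84620 s = 23.50 h.
Half-life 0.324 d → k = ln 2 / 0.324 = 2.139 d⁻¹.
Decay over the reach: 5.869·exp(−kt) = 5.869·0.1231 = 0.7222 mg/L.
Second outfall: C = (67340·0.7222 + 5720·29.90)/73060 = 3.007 mg/L.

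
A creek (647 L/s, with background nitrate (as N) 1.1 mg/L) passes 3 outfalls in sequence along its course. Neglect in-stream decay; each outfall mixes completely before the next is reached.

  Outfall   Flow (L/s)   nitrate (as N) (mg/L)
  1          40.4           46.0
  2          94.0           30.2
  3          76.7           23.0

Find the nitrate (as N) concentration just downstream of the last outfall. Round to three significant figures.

8.36 mg/L

After outfall 1: Q = 647.0 + 40.40 = 687.4 L/s; C = (647.0·1.100 + 40.40·46.00)/687.4 = 3.739 mg/L.
After outfall 2: Q = 687.4 + 94.00 = 781.4 L/s; C = (687.4·3.739 + 94.00·30.20)/781.4 = 6.922 mg/L.
After outfall 3: Q = 781.4 + 76.70 = 858.1 L/s; C = (781.4·6.922 + 76.70·23.00)/858.1 = 8.359 mg/L.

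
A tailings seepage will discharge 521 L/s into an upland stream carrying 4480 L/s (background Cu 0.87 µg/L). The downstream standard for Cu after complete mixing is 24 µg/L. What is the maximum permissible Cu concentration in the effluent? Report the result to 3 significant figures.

At the limit, (Qr·Cr + Qe·Cₑ)/(Qr + Qe) = 24:
Cₑ = (5001·24 − 4480·0.8700) / 521.0 = 222.9 µg/L.

223 µg/L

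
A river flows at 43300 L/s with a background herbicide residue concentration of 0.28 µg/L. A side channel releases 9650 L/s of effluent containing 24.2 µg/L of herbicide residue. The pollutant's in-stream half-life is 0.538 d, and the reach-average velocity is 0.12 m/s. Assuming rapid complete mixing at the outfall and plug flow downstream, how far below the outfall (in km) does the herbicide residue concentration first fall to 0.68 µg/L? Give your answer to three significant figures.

Conservation of mass: C = (43300·0.2800 + 9650·24.20) / 52950 = 245700/52950 = 4.639 µg/L.
Half-life 0.538 d → k = ln 2 / 0.538 = 1.288 d⁻¹.
Set 4.639·exp(−k·t) = 0.68 → t = ln(4.639/0.68)/k = 128800 s = 35.77 h.
Distance = v·t = 0.12·128800 = 15450 m = 15.45 km.

15.5 km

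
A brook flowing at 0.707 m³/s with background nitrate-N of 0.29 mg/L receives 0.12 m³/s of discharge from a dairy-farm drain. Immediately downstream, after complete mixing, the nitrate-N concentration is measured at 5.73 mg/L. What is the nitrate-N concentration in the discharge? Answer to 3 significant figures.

Mass balance: 0.7070·0.2900 + 0.1200·Cₑ = 0.8270·5.730
→ Cₑ = (0.8270·5.730 − 0.7070·0.2900) / 0.1200 = 37.78 mg/L.

37.8 mg/L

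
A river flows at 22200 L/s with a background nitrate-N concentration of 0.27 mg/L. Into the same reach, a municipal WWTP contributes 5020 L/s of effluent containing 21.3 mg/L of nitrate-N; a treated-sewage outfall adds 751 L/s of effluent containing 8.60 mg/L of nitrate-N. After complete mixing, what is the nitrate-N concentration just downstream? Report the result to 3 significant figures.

4.27 mg/L

After mixing, C = (22200·0.2700 + 5020·21.30 + 751.0·8.600) / 27970 = 119400/27970 = 4.268 mg/L.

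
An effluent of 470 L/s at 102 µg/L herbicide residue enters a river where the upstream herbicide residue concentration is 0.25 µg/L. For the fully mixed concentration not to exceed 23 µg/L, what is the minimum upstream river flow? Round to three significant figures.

Set C_mix = 23: (Q·0.2500 + 470.0·102.0) / (Q + 470.0) = 23
→ Q = 470.0·(102.0 − 23)/(23 − 0.2500) = 1632 L/s.

1630 L/s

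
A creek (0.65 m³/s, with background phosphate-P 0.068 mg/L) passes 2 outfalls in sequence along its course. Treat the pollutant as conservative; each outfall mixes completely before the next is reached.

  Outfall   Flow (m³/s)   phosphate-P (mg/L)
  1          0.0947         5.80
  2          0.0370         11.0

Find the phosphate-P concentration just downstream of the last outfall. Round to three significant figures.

Outfall 1: combined Q = 0.7447 m³/s; C = (0.6500·0.06800 + 0.09470·5.800)/0.7447 = 0.7969 mg/L.
Outfall 2: combined Q = 0.7817 m³/s; C = (0.7447·0.7969 + 0.03700·11.00)/0.7817 = 1.280 mg/L.

1.28 mg/L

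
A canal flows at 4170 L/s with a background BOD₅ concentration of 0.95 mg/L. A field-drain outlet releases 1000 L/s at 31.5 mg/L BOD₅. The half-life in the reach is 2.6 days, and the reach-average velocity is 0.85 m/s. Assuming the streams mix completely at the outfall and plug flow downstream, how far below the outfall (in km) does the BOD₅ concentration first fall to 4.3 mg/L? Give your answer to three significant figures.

Conservation of mass: C = (4170·0.9500 + 1000·31.50) / 5170 = 35460/5170 = 6.859 mg/L.
Half-life 2.6 d → k = ln 2 / 2.6 = 0.2666 d⁻¹.
Set 6.859·exp(−k·t) = 4.3 → t = ln(6.859/4.3)/k = 151300 s = 42.04 h.
Distance = v·t = 0.85·151300 = 128600 m = 128.6 km.

129 km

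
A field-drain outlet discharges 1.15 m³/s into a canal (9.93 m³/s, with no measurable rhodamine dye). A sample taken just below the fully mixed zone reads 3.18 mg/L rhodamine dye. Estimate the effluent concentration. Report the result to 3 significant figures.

Mass balance: 9.930·0 + 1.150·Cₑ = 11.08·3.180
→ Cₑ = (11.08·3.180 − 9.930·0) / 1.150 = 30.64 mg/L.

30.6 mg/L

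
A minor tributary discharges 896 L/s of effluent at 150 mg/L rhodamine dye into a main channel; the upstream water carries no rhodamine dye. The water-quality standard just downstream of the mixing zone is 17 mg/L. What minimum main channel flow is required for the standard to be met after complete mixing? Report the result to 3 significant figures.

Set C_mix = 17: (Q·0 + 896.0·150.0) / (Q + 896.0) = 17
→ Q = 896.0·(150.0 − 17)/(17 − 0) = 7010 L/s.

7010 L/s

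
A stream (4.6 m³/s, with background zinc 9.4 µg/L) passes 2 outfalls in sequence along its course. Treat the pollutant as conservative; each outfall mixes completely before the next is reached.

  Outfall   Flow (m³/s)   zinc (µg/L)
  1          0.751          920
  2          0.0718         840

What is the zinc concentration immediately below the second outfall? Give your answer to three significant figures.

After outfall 1: Q = 4.600 + 0.7510 = 5.351 m³/s; C = (4.600·9.400 + 0.7510·920.0)/5.351 = 137.2 µg/L.
After outfall 2: Q = 5.351 + 0.07180 = 5.423 m³/s; C = (5.351·137.2 + 0.07180·840.0)/5.423 = 146.5 µg/L.

147 µg/L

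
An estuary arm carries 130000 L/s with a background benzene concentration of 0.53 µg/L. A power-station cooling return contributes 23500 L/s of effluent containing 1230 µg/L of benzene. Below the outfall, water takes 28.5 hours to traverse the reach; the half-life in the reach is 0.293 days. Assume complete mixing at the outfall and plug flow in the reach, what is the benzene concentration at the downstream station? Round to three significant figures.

11.4 µg/L

Mass balance: C = (130000·0.5300 + 23500·1230) / 153500 = 28970000/153500 = 188.8 µg/L.
Half-life 0.293 d → k = ln 2 / 0.293 = 2.366 d⁻¹.
First-order decay: C = 188.8·exp(−k·t) = 188.8·0.06025 = 11.37 µg/L.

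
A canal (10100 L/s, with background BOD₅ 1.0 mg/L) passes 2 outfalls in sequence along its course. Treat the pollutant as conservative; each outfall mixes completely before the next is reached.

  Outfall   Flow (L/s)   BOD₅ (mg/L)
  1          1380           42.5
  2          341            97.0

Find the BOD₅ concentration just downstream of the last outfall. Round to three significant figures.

8.61 mg/L

Below outfall 1: Q → 11480 L/s, C = (10100·1.000 + 1380·42.50)/11480 = 5.989 mg/L.
Below outfall 2: Q → 11820 L/s, C = (11480·5.989 + 341.0·97.00)/11820 = 8.614 mg/L.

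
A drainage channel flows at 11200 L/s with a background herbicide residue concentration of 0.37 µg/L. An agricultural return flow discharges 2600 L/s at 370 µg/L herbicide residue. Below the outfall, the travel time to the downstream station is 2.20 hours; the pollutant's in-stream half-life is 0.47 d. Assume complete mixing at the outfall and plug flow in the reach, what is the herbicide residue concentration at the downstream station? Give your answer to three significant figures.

Conservation of mass: C = (11200·0.3700 + 2600·370.0) / 13800 = 966100/13800 = 70.01 µg/L.
Half-life 0.47 d → k = ln 2 / 0.47 = 1.475 d⁻¹.
Applying C = C₀e^(−kt): 70.01 × 0.8736 = 61.16 µg/L.

61.2 µg/L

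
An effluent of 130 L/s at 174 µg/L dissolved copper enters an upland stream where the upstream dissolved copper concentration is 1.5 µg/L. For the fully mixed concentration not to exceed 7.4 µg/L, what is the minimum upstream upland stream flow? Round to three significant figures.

3670 L/s

Set C_mix = 7.4: (Q·1.500 + 130.0·174.0) / (Q + 130.0) = 7.4
→ Q = 130.0·(174.0 − 7.4)/(7.4 − 1.500) = 3671 L/s.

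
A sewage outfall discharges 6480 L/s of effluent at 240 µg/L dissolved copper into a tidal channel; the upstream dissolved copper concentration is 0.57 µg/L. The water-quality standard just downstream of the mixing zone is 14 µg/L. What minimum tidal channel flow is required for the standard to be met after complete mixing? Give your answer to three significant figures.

Set C_mix = 14: (Q·0.5700 + 6480·240.0) / (Q + 6480) = 14
→ Q = 6480·(240.0 − 14)/(14 − 0.5700) = 109000 L/s.

109000 L/s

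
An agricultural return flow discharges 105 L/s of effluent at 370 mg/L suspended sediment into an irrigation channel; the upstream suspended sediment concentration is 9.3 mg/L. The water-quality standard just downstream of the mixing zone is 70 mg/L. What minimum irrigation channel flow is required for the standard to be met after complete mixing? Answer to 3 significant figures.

Set C_mix = 70: (Q·9.300 + 105.0·370.0) / (Q + 105.0) = 70
→ Q = 105.0·(370.0 − 70)/(70 − 9.300) = 518.9 L/s.

519 L/s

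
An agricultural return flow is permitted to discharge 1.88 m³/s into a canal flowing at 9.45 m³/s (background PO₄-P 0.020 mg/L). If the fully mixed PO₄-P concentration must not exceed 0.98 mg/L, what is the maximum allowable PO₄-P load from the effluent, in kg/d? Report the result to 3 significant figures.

Mass balance at the limit: 9.450·0.02000 + 1.880·Cₑ = 11.33·0.98 → Cₑ = 5.806 mg/L.
Load = 1.880 m³/s × 5.806 g/m³ × 86 400 s/d = 943.0 kg/d.

943 kg/d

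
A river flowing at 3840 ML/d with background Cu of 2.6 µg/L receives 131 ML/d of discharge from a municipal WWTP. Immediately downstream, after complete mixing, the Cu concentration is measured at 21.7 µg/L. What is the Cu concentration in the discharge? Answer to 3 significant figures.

582 µg/L

Mass balance: 3840·2.600 + 131.0·Cₑ = 3971·21.70
→ Cₑ = (3971·21.70 − 3840·2.600) / 131.0 = 581.6 µg/L.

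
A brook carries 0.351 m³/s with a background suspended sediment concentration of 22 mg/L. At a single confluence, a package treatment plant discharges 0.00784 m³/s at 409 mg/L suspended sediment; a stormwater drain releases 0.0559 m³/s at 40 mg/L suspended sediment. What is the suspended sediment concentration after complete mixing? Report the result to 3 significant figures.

Conservation of mass: C = (0.3510·22.00 + 0.007840·409.0 + 0.05590·40.00) / 0.4147 = 13.16/0.4147 = 31.74 mg/L.

31.7 mg/L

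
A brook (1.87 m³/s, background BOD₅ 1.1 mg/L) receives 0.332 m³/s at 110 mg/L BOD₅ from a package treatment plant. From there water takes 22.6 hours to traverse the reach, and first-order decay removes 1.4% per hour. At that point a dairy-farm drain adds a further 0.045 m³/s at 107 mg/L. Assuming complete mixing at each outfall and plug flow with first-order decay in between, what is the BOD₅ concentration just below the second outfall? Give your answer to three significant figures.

Conservation of mass: C = (1.870·1.100 + 0.3320·110.0) / 2.202 = 38.58/2.202 = 17.52 mg/L; combined flow 2.202 m³/s.
1.4%/h lost → k = −ln(1 − 0.014) = 0.01410 h⁻¹.
After decay, C = 17.52 × e^(−kt) = 17.52 × 0.7271 = 12.74 mg/L.
At the second outfall, C = (2.202·12.74 + 0.04500·107.0) / (2.202 + 0.04500) = 14.63 mg/L.

14.6 mg/L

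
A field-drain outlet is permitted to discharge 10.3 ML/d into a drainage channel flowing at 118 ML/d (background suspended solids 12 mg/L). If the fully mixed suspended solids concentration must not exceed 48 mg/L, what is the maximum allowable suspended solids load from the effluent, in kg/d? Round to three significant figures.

4740 kg/d

Mass balance at the limit: 118.0·12.00 + 10.30·Cₑ = 128.3·48 → Cₑ = 460.4 mg/L.
10.30 ML/d = 0.1192 m³/s. Load = 0.1192 m³/s × 460.4 g/m³ × 86 400 s/d = 4742 kg/d.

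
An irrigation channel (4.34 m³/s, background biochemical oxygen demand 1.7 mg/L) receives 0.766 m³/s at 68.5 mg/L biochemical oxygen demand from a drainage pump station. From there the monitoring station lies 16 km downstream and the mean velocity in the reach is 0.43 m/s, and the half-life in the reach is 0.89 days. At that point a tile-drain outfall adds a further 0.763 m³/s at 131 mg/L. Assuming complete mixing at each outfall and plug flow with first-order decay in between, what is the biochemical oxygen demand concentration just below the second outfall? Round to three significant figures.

24.3 mg/L

After mixing, C = (4.340·1.700 + 0.7660·68.50) / 5.106 = 59.85/5.106 = 11.72 mg/L; combined flow 5.106 m³/s.
Travel time t = 16·1000 / 0.43 = 37210 s = 10.34 h.
Half-life 0.89 d → k = ln 2 / 0.89 = 0.7788 d⁻¹.
After decay, C = 11.72 × e^(−kt) = 11.72 × 0.7150 = 8.381 mg/L.
Second outfall: C = (5.106·8.381 + 0.7630·131.0)/5.869 = 24.32 mg/L.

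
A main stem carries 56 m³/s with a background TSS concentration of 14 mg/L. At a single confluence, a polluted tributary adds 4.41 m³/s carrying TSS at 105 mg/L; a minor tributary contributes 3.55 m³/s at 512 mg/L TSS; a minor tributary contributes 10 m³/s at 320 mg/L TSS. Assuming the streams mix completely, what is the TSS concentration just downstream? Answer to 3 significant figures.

84.7 mg/L

Conservation of mass: C = (56.00·14.00 + 4.410·105.0 + 3.550·512.0 + 10.00·320.0) / 73.96 = 6265/73.96 = 84.70 mg/L.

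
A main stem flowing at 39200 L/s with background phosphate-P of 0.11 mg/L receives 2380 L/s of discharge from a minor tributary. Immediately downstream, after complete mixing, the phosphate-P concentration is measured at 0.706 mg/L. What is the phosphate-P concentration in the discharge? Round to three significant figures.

Mass balance: 39200·0.1100 + 2380·Cₑ = 41580·0.7060
→ Cₑ = (41580·0.7060 − 39200·0.1100) / 2380 = 10.52 mg/L.

10.5 mg/L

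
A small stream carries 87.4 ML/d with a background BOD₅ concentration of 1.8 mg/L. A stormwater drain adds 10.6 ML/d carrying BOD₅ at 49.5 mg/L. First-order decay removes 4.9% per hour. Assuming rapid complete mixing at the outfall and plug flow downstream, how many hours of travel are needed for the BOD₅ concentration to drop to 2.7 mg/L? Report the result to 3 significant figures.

18.8 h

Flow-weighted average: C = (87.40·1.800 + 10.60·49.50) / 98.00 = 682.0/98.00 = 6.959 mg/L.
4.9%/h lost → k = −ln(1 − 0.049) = 0.05024 h⁻¹.
6.959·exp(−k·t) = 2.7 → t = ln(6.959/2.7)/k = 67850 s = 18.85 h.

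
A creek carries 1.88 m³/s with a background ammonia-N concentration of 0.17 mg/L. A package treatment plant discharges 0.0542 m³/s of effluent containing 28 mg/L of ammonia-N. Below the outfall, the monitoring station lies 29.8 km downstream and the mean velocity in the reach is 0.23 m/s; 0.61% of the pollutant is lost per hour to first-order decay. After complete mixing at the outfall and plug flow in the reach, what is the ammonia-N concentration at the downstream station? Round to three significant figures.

Mass balance: C = (1.880·0.1700 + 0.05420·28.00) / 1.934 = 1.837/1.934 = 0.9499 mg/L.
Travel time t = 29.8·1000 / 0.23 = 129600 s = 35.99 h.
0.61%/h lost → k = −ln(1 − 0.0061) = 0.006119 h⁻¹.
After decay, C = 0.9499 × e^(−kt) = 0.9499 × 0.8023 = 0.7621 mg/L.

0.762 mg/L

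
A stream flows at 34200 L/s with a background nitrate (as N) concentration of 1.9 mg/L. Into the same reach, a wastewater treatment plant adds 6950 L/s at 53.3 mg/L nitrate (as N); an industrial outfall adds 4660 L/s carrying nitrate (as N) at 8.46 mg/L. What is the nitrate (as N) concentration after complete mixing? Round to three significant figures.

10.4 mg/L

Mass balance: C = (34200·1.900 + 6950·53.30 + 4660·8.460) / 45810 = 474800/45810 = 10.37 mg/L.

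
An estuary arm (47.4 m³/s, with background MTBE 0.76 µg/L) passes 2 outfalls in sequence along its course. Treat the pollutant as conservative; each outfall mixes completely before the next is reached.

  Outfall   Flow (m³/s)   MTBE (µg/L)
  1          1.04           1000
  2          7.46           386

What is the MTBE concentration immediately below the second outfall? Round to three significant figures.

70.8 µg/L

Below outfall 1: Q → 48.44 m³/s, C = (47.40·0.7600 + 1.040·1000)/48.44 = 22.21 µg/L.
Below outfall 2: Q → 55.90 m³/s, C = (48.44·22.21 + 7.460·386.0)/55.90 = 70.76 µg/L.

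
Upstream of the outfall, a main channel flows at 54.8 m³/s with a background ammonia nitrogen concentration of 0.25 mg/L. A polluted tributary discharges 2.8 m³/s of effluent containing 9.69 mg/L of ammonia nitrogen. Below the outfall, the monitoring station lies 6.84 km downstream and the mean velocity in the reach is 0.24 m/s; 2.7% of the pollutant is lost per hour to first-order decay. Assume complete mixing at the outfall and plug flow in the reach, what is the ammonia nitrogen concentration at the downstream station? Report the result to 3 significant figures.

0.571 mg/L

Mass balance: C = (54.80·0.2500 + 2.800·9.690) / 57.60 = 40.83/57.60 = 0.7089 mg/L.
Travel time t = 6.84·1000 / 0.24 = 28500 s = 7.917 h.
2.7%/h lost → k = −ln(1 − 0.027) = 0.02737 h⁻¹.
First-order decay: C = 0.7089·exp(−k·t) = 0.7089·0.8052 = 0.5708 mg/L.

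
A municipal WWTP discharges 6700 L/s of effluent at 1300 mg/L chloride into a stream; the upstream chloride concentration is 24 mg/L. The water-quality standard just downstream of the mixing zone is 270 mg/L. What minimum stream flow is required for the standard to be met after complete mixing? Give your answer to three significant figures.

28100 L/s

Set C_mix = 270: (Q·24.00 + 6700·1300) / (Q + 6700) = 270
→ Q = 6700·(1300 − 270)/(270 − 24.00) = 28050 L/s.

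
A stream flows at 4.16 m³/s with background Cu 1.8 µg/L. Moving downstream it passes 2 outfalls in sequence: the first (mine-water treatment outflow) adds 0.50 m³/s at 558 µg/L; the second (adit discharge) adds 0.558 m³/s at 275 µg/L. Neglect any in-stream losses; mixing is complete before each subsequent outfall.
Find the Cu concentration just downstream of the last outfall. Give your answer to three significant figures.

Outfall 1: combined Q = 4.660 m³/s; C = (4.160·1.800 + 0.5000·558.0)/4.660 = 61.48 µg/L.
Outfall 2: combined Q = 5.218 m³/s; C = (4.660·61.48 + 0.5580·275.0)/5.218 = 84.31 µg/L.

84.3 µg/L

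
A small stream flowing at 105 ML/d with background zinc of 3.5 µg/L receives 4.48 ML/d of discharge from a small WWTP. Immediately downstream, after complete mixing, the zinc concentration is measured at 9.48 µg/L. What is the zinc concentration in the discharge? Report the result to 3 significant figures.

150 µg/L

Mass balance: 105.0·3.500 + 4.480·Cₑ = 109.5·9.480
→ Cₑ = (109.5·9.480 − 105.0·3.500) / 4.480 = 149.6 µg/L.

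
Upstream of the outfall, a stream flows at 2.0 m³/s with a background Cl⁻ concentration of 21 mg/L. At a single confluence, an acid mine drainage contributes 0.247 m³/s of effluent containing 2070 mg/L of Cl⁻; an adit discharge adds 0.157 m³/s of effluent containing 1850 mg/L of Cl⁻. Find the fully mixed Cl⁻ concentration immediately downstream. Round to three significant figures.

351 mg/L

Mixed concentration C = ΣQC/ΣQ = (2.000·21.00 + 0.2470·2070 + 0.1570·1850) / 2.404 = 843.7/2.404 = 351.0 mg/L.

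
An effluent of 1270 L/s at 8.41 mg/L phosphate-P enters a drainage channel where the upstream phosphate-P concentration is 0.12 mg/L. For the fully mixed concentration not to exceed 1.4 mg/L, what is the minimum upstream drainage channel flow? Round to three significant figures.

Set C_mix = 1.4: (Q·0.1200 + 1270·8.410) / (Q + 1270) = 1.4
→ Q = 1270·(8.410 − 1.4)/(1.4 − 0.1200) = 6955 L/s.

6960 L/s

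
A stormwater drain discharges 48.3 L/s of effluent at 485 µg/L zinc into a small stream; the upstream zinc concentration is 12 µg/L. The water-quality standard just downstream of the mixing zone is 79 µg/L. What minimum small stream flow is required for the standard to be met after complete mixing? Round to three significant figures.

293 L/s

Set C_mix = 79: (Q·12.00 + 48.30·485.0) / (Q + 48.30) = 79
→ Q = 48.30·(485.0 − 79)/(79 − 12.00) = 292.7 L/s.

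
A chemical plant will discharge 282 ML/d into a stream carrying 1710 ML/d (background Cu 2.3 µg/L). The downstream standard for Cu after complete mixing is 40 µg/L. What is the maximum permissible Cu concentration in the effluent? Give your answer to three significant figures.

269 µg/L

At the limit, (Qr·Cr + Qe·Cₑ)/(Qr + Qe) = 40:
Cₑ = (1992·40 − 1710·2.300) / 282.0 = 268.6 µg/L.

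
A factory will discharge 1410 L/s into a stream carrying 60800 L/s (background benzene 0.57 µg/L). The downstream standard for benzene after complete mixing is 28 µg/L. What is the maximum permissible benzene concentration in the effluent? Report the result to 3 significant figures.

At the limit, (Qr·Cr + Qe·Cₑ)/(Qr + Qe) = 28:
Cₑ = (62210·28 − 60800·0.5700) / 1410 = 1211 µg/L.

1210 µg/L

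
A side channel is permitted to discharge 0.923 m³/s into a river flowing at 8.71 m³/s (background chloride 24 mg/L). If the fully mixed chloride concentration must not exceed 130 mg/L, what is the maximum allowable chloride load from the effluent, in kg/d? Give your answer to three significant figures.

Mass balance at the limit: 8.710·24.00 + 0.9230·Cₑ = 9.633·130 → Cₑ = 1130 mg/L.
Load = 0.9230 m³/s × 1130 g/m³ × 86 400 s/d = 90140 kg/d.

90100 kg/d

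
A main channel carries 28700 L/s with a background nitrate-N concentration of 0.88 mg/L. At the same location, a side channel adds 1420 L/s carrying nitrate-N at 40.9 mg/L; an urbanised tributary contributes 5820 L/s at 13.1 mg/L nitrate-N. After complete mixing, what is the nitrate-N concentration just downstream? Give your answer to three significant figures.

After mixing, C = (28700·0.8800 + 1420·40.90 + 5820·13.10) / 35940 = 159600/35940 = 4.440 mg/L.

4.44 mg/L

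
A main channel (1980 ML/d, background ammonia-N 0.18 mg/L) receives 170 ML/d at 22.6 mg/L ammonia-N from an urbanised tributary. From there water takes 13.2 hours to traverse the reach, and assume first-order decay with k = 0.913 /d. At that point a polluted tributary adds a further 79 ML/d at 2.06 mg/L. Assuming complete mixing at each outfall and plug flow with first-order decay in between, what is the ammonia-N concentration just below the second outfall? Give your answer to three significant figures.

Flow-weighted average: C = (1980·0.1800 + 170.0·22.60) / 2150 = 4198/2150 = 1.953 mg/L; combined flow 2150 ML/d.
Decay over the reach: 1.953·exp(−kt) = 1.953·0.6052 = 1.182 mg/L.
At the second outfall, C = (2150·1.182 + 79.00·2.060) / (2150 + 79.00) = 1.213 mg/L.

1.21 mg/L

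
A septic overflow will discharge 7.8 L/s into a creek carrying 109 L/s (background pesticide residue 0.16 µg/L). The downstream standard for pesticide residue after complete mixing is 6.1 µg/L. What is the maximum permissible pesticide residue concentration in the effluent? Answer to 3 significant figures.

89.1 µg/L

At the limit, (Qr·Cr + Qe·Cₑ)/(Qr + Qe) = 6.1:
Cₑ = (116.8·6.1 − 109.0·0.1600) / 7.800 = 89.11 µg/L.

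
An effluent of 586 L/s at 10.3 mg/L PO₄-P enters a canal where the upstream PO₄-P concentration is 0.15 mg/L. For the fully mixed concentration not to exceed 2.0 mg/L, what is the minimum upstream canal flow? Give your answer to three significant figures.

Set C_mix = 2.0: (Q·0.1500 + 586.0·10.30) / (Q + 586.0) = 2.0
→ Q = 586.0·(10.30 − 2.0)/(2.0 − 0.1500) = 2629 L/s.

2630 L/s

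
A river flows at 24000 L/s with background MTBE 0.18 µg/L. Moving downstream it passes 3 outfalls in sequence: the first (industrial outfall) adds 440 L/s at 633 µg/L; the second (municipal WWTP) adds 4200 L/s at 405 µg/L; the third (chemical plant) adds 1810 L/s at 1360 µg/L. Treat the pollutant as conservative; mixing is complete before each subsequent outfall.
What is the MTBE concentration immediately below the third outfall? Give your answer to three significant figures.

146 µg/L

After outfall 1: Q = 24000 + 440.0 = 24440 L/s; C = (24000·0.1800 + 440.0·633.0)/24440 = 11.57 µg/L.
After outfall 2: Q = 24440 + 4200 = 28640 L/s; C = (24440·11.57 + 4200·405.0)/28640 = 69.27 µg/L.
After outfall 3: Q = 28640 + 1810 = 30450 L/s; C = (28640·69.27 + 1810·1360)/30450 = 146.0 µg/L.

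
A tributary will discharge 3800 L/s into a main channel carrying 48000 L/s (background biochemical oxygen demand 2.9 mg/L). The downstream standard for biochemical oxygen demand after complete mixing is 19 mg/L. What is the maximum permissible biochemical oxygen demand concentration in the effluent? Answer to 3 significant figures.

At the limit, (Qr·Cr + Qe·Cₑ)/(Qr + Qe) = 19:
Cₑ = (51800·19 − 48000·2.900) / 3800 = 222.4 mg/L.

222 mg/L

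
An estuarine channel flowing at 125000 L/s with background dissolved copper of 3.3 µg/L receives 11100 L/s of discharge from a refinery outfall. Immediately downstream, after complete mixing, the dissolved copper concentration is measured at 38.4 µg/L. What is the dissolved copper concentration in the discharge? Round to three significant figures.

Mass balance: 125000·3.300 + 11100·Cₑ = 136100·38.40
→ Cₑ = (136100·38.40 − 125000·3.300) / 11100 = 433.7 µg/L.

434 µg/L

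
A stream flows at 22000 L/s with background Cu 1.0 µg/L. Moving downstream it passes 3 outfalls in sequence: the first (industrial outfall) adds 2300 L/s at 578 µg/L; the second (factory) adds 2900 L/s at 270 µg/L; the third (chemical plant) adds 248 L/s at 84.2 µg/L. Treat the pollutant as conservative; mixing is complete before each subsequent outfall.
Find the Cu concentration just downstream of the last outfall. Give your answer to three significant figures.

78.5 µg/L

Outfall 1: combined Q = 24300 L/s; C = (22000·1.000 + 2300·578.0)/24300 = 55.61 µg/L.
Outfall 2: combined Q = 27200 L/s; C = (24300·55.61 + 2900·270.0)/27200 = 78.47 µg/L.
Outfall 3: combined Q = 27450 L/s; C = (27200·78.47 + 248.0·84.20)/27450 = 78.52 µg/L.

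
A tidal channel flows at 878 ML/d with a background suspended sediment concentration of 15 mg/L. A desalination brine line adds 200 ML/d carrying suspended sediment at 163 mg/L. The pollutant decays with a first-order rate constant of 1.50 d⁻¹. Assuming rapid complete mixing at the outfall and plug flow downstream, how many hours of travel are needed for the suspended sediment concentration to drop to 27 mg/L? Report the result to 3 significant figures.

Mass balance: C = (878.0·15.00 + 200.0·163.0) / 1078 = 45770/1078 = 42.46 mg/L.
42.46·exp(−k·t) = 27 → t = ln(42.46/27)/k = 26070 s = 7.243 h.

7.24 h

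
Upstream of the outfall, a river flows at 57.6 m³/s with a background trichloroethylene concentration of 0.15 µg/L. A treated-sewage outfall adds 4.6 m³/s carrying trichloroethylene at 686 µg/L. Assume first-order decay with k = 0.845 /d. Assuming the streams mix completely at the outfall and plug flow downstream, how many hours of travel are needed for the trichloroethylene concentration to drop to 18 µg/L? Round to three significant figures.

After mixing, C = (57.60·0.1500 + 4.600·686.0) / 62.20 = 3164/62.20 = 50.87 µg/L.
50.87·exp(−k·t) = 18 → t = ln(50.87/18)/k = 106200 s = 29.51 h.

29.5 h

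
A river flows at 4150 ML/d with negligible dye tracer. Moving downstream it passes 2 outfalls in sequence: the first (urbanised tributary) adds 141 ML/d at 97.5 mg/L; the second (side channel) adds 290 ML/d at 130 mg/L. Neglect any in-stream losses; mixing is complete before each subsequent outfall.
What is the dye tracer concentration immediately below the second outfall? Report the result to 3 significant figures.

11.2 mg/L

Outfall 1: combined Q = 4291 ML/d; C = (4150·0 + 141.0·97.50)/4291 = 3.204 mg/L.
Outfall 2: combined Q = 4581 ML/d; C = (4291·3.204 + 290.0·130.0)/4581 = 11.23 mg/L.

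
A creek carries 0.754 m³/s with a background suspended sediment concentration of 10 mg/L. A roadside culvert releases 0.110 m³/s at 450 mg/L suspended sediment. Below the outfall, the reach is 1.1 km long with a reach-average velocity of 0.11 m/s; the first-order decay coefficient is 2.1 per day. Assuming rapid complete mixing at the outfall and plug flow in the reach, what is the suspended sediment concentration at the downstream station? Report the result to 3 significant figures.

51.8 mg/L

Mass balance: C = (0.7540·10.00 + 0.1100·450.0) / 0.8640 = 57.04/0.8640 = 66.02 mg/L.
Travel time t = 1.1·1000 / 0.11 = 10000 s = 2.778 h.
Decay over the reach: 66.02·exp(−kt) = 66.02·0.7842 = 51.77 mg/L.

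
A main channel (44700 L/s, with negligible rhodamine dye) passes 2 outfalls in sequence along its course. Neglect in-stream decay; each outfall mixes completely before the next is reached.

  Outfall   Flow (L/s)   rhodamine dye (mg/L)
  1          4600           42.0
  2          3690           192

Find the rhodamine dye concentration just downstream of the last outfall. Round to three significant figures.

17.0 mg/L

After outfall 1: Q = 44700 + 4600 = 49300 L/s; C = (44700·0 + 4600·42.00)/49300 = 3.919 mg/L.
After outfall 2: Q = 49300 + 3690 = 52990 L/s; C = (49300·3.919 + 3690·192.0)/52990 = 17.02 mg/L.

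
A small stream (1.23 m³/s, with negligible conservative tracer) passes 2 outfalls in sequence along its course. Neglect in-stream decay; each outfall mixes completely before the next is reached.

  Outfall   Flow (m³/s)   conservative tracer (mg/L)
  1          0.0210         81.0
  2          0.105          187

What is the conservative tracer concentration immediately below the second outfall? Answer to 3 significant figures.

Outfall 1: combined Q = 1.251 m³/s; C = (1.230·0 + 0.02100·81.00)/1.251 = 1.360 mg/L.
Outfall 2: combined Q = 1.356 m³/s; C = (1.251·1.360 + 0.1050·187.0)/1.356 = 15.73 mg/L.

15.7 mg/L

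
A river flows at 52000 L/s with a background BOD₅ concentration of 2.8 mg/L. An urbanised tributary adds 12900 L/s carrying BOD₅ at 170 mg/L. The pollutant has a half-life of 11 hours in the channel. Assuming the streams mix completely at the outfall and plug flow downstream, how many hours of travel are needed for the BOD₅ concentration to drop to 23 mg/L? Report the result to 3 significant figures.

7.12 h

Conservation of mass: C = (52000·2.800 + 12900·170.0) / 64900 = 2339000/64900 = 36.03 mg/L.
Half-life 11 h → k = ln 2 / 11 = 0.06301 h⁻¹ = 1.512 d⁻¹.
36.03·exp(−k·t) = 23 → t = ln(36.03/23)/k = 25650 s = 7.125 h.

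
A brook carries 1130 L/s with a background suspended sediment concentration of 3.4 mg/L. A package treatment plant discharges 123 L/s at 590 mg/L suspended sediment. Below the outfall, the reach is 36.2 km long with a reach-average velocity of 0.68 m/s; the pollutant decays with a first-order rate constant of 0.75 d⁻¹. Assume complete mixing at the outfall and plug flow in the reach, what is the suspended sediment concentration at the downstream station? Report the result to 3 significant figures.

After mixing, C = (1130·3.400 + 123.0·590.0) / 1253 = 76410/1253 = 60.98 mg/L.
Travel time t = 36.2·1000 / 0.68 = 53240 s = 14.79 h.
Decay over the reach: 60.98·exp(−kt) = 60.98·0.6300 = 38.42 mg/L.

38.4 mg/L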